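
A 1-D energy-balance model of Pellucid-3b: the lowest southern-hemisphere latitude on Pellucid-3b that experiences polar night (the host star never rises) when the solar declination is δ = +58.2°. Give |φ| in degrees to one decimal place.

|φ| = 31.8°

Polar night requires cos H₀ = −tan φ tan δ ≥ 1, i.e. tan φ tan δ ≤ −1.
The boundary is |tan φ| · |tan δ| = 1, so |φ| = 90° − |δ| = 90° − 58.2° = 31.8° in the southern hemisphere.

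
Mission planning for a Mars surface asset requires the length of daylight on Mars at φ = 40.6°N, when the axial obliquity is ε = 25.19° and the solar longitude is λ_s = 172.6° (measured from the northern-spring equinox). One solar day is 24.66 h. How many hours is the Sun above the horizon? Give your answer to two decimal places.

Solar declination: sin δ = sin ε · sin λ_s = sin 25.19° × sin 172.6° = 0.05482, so δ = +3.142°.
cos H₀ = −tan φ · tan δ = −tan(+40.6°) × tan(+3.142°) = -0.0471, so H₀ = 1.6179 rad = 92.70°.
Daylight = 2H₀/(2π) × 24.66 h = (1.6179/π) × 24.66 = 12.70 h.

12.70 h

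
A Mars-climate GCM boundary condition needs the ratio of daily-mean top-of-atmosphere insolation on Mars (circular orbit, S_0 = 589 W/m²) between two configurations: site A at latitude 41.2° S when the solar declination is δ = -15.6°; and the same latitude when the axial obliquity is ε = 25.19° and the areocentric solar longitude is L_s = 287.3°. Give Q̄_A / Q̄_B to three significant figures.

— Configuration A (ϕ=-41.2°):
cos h₀ = −tan(-41.2°) tan(-15.600°) = -0.2444, h₀ = 1.8177 rad.
Bracket: h₀ sin ϕ sin δ + cos ϕ cos δ sin h₀ = 1.8177×-0.65869×-0.26892 + 0.75241×0.96316×0.96967 = 0.321978 + 0.702711 = 1.024689.
Q̄ = (S_0/π) × [bracket] = (589/π) × 1.024689 = 192.11 W/m².
— Configuration B (ϕ=-41.2°):
sin δ = sin 25.19° × sin 287.3° = -0.40637, so δ = -23.977°.
cos h₀ = −tan(-41.2°) tan(-23.977°) = -0.3893, h₀ = 1.9707 rad.
Bracket: h₀ sin ϕ sin δ + cos ϕ cos δ sin h₀ = 1.9707×-0.65869×-0.40637 + 0.75241×0.91371×0.92109 = 0.527501 + 0.633235 = 1.160736.
Q̄ = (S_0/π) × [bracket] = (589/π) × 1.160736 = 217.62 W/m².
Ratio Q̄_A / Q̄_B = 192.11 / 217.62 = 0.8828.

Q̄_A / Q̄_B ≈ 0.883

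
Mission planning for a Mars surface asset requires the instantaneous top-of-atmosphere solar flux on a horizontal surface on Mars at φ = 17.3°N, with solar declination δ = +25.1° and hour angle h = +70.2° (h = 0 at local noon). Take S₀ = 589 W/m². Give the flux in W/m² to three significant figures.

cos θ_z = sin φ sin δ + cos φ cos δ cos h = 0.126146 + 0.292873 = 0.419019.
Flux = S₀ · cos θ_z = 589 × 0.419019 = 246.8 W/m².

247 W/m²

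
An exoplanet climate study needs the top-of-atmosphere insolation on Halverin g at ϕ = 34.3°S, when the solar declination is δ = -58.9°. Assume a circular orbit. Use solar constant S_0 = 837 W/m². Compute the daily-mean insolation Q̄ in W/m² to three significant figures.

Q̄ ≈ 404 W/m²

cos h₀ = −tan(-34.3°) tan(-58.900°) = -1.1308 ≤ −1 ⇒ polar day, h₀ = π.
Bracket: h₀ sin ϕ sin δ + cos ϕ cos δ sin h₀ = 3.1416×-0.56353×-0.85627 + 0.82610×0.51653×0.00000 = 1.515928 + 0.000000 = 1.515928.
Q̄ = (S_0/π) × [bracket] = (837/π) × 1.515928 = 403.9 W/m².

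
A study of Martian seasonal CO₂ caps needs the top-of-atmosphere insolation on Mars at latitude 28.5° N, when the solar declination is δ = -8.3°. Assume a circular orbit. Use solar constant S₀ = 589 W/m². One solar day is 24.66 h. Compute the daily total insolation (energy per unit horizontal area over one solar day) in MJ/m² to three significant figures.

12.7 MJ/m²

cos H₀ = −tan(+28.5°) tan(-8.300°) = 0.0792, H₀ = 1.4915 rad.
Bracket: H₀ sin φ sin δ + cos φ cos δ sin H₀ = 1.4915×0.47716×-0.14436 + 0.87882×0.98953×0.99686 = -0.102739 + 0.866888 = 0.764149.
Q̄ = (S₀/π) × [bracket] = (589/π) × 0.764149 = 143.27 W/m².
Daily total = Q̄ × 24.66 h × 3600 s/h = 143.27 × 24.66 × 3600 / 10⁶ = 12.72 MJ/m².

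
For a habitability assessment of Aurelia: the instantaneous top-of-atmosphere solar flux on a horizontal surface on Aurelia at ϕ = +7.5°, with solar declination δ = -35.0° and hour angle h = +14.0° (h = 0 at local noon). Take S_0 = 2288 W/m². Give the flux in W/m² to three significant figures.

cos θ_z = sin ϕ sin δ + cos ϕ cos δ cos h = -0.074867 + 0.788020 = 0.713153.
Flux = S_0 · cos θ_z = 2288 × 0.713153 = 1632 W/m².

1.63e+03 W/m²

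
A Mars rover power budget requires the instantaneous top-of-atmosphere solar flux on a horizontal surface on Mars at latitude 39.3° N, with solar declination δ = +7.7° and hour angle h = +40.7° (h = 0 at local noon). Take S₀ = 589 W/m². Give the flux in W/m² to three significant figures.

cos θ_z = sin φ sin δ + cos φ cos δ cos h = 0.084864 + 0.581385 = 0.666249.
Flux = S₀ · cos θ_z = 589 × 0.666249 = 392.4 W/m².

392 W/m²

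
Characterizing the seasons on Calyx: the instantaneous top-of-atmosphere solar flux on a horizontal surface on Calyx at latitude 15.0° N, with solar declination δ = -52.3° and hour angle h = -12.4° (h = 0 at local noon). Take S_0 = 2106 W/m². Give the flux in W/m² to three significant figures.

784 W/m²

cos θ_z = sin ϕ sin δ + cos ϕ cos δ cos h = -0.204784 + 0.576910 = 0.372126.
Flux = S_0 · cos θ_z = 2106 × 0.372126 = 783.7 W/m².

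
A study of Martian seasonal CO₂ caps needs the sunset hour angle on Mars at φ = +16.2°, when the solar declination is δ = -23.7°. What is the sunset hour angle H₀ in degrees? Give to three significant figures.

cos H₀ = −tan φ · tan δ = −tan(+16.2°) × tan(-23.700°) = 0.1275, so H₀ = 1.4429 rad = 82.67°.

H₀ = 82.7°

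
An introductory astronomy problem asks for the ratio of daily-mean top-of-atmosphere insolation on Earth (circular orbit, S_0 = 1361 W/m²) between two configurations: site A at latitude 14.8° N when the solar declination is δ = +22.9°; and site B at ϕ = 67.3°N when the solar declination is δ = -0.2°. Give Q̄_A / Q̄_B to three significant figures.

Q̄_A / Q̄_B ≈ 2.76

— Configuration A (ϕ=+14.8°):
cos h₀ = −tan(+14.8°) tan(+22.900°) = -0.1116, h₀ = 1.6826 rad.
Bracket: h₀ sin ϕ sin δ + cos ϕ cos δ sin h₀ = 1.6826×0.25545×0.38912 + 0.96682×0.92119×0.99375 = 0.167252 + 0.885059 = 1.052311.
Q̄ = (S_0/π) × [bracket] = (1361/π) × 1.052311 = 455.88 W/m².
— Configuration B (ϕ=+67.3°):
cos h₀ = −tan(+67.3°) tan(-0.200°) = 0.0083, h₀ = 1.5625 rad.
Bracket: h₀ sin ϕ sin δ + cos ϕ cos δ sin h₀ = 1.5625×0.92254×-0.00349 + 0.38591×0.99999×0.99997 = -0.005031 + 0.385895 = 0.380864.
Q̄ = (S_0/π) × [bracket] = (1361/π) × 0.380864 = 165.00 W/m².
Ratio Q̄_A / Q̄_B = 455.88 / 165.00 = 2.763.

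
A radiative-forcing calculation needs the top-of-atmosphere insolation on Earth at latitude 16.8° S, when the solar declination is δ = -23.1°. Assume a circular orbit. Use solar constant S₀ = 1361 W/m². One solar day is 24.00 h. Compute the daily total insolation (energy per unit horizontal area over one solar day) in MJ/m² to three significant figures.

39.9 MJ/m²

cos H₀ = −tan(-16.8°) tan(-23.100°) = -0.1288, H₀ = 1.6999 rad.
Bracket: H₀ sin φ sin δ + cos φ cos δ sin H₀ = 1.6999×-0.28903×-0.39234 + 0.95732×0.91982×0.99167 = 0.192765 + 0.873227 = 1.065992.
Q̄ = (S₀/π) × [bracket] = (1361/π) × 1.065992 = 461.81 W/m².
Daily total = Q̄ × 24.00 h × 3600 s/h = 461.81 × 24.00 × 3600 / 10⁶ = 39.90 MJ/m².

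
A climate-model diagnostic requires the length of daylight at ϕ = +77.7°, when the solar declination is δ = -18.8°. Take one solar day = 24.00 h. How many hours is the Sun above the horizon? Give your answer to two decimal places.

0.00 h

cos h₀ = −tan ϕ · tan δ = 1.5613 ≥ 1, so the Sun never rises (polar night) and h₀ = 0.
Daylight = 2h₀/(2π) × 24.00 h = (0.0000/π) × 24.00 = 0.00 h.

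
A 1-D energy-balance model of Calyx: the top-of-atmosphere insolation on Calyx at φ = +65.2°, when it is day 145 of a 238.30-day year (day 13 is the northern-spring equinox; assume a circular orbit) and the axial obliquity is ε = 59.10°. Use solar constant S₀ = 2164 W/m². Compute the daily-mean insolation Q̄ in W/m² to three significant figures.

Solar longitude: λ_s = 360° × (145 − 13)/238.30 = 199.413°.
sin δ = sin 59.10° × sin 199.413° = -0.28519, so δ = -16.570°.
cos H₀ = −tan(+65.2°) tan(-16.570°) = 0.6440, H₀ = 0.8711 rad.
Bracket: H₀ sin φ sin δ + cos φ cos δ sin H₀ = 0.8711×0.90778×-0.28519 + 0.41945×0.95847×0.76506 = -0.225519 + 0.307577 = 0.082058.
Q̄ = (S₀/π) × [bracket] = (2164/π) × 0.082058 = 56.52 W/m².

Q̄ ≈ 56.5 W/m²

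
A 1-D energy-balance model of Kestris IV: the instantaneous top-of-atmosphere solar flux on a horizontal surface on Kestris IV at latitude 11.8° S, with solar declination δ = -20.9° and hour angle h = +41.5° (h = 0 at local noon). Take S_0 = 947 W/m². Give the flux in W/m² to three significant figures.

718 W/m²

cos θ_z = sin ϕ sin δ + cos ϕ cos δ cos h = 0.072952 + 0.684892 = 0.757844.
Flux = S_0 · cos θ_z = 947 × 0.757844 = 717.7 W/m².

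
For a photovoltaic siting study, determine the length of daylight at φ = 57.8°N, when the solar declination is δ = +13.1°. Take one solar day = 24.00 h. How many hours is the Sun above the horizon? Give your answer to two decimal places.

14.89 h

cos H₀ = −tan φ · tan δ = −tan(+57.8°) × tan(+13.100°) = -0.3695, so H₀ = 1.9493 rad = 111.69°.
Daylight = 2H₀/(2π) × 24.00 h = (1.9493/π) × 24.00 = 14.89 h.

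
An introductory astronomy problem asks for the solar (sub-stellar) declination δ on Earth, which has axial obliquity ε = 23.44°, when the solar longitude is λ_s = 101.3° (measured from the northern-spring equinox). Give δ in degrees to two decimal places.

δ = +22.96°

sin δ = sin ε · sin λ_s = sin 23.44° × sin 101.3° = 0.390077.
δ = arcsin(0.390077) = +22.96°.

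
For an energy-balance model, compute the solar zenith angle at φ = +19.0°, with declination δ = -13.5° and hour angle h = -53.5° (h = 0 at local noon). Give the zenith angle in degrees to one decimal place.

θ_z = 61.9°

cos θ_z = sin φ sin δ + cos φ cos δ cos h = -0.076002 + 0.546876 = 0.470874.
θ_z = arccos(0.470874) = 61.9°.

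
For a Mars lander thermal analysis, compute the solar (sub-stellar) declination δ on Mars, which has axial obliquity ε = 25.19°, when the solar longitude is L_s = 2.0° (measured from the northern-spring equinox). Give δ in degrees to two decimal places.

sin δ = sin ε · sin L_s = sin 25.19° × sin 2.0° = 0.014854.
δ = arcsin(0.014854) = +0.85°.

δ = +0.85°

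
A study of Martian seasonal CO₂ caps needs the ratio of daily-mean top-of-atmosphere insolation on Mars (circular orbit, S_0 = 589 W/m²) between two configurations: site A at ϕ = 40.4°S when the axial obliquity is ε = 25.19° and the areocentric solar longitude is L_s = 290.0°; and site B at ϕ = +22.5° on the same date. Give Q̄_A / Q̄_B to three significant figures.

— Configuration A (ϕ=-40.4°):
sin δ = sin 25.19° × sin 290.0° = -0.39995, so δ = -23.575°.
cos h₀ = −tan(-40.4°) tan(-23.575°) = -0.3714, h₀ = 1.9513 rad.
Bracket: h₀ sin ϕ sin δ + cos ϕ cos δ sin h₀ = 1.9513×-0.64812×-0.39995 + 0.76154×0.91654×0.92848 = 0.505807 + 0.648062 = 1.153869.
Q̄ = (S_0/π) × [bracket] = (589/π) × 1.153869 = 216.33 W/m².
— Configuration B (ϕ=+22.5°):
cos h₀ = −tan(+22.5°) tan(-23.575°) = 0.1808, h₀ = 1.3890 rad.
Bracket: h₀ sin ϕ sin δ + cos ϕ cos δ sin h₀ = 1.3890×0.38268×-0.39995 + 0.92388×0.91654×0.98353 = -0.212590 + 0.832827 = 0.620237.
Q̄ = (S_0/π) × [bracket] = (589/π) × 0.620237 = 116.28 W/m².
Ratio Q̄_A / Q̄_B = 216.33 / 116.28 = 1.860.

Q̄_A / Q̄_B ≈ 1.86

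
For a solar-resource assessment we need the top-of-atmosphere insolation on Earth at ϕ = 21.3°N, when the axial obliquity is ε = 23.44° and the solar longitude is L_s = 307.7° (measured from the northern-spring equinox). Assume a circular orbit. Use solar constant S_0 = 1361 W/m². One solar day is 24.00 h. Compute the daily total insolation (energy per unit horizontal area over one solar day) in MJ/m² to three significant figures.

26.7 MJ/m²

Solar declination: sin δ = sin ε · sin L_s = sin 23.44° × sin 307.7° = -0.31474, so δ = -18.345°.
cos h₀ = −tan(+21.3°) tan(-18.345°) = 0.1293, h₀ = 1.4412 rad.
Bracket: h₀ sin ϕ sin δ + cos ϕ cos δ sin h₀ = 1.4412×0.36325×-0.31474 + 0.93169×0.94918×0.99161 = -0.164771 + 0.876922 = 0.712151.
Q̄ = (S_0/π) × [bracket] = (1361/π) × 0.712151 = 308.52 W/m².
Daily total = Q̄ × 24.00 h × 3600 s/h = 308.52 × 24.00 × 3600 / 10⁶ = 26.66 MJ/m².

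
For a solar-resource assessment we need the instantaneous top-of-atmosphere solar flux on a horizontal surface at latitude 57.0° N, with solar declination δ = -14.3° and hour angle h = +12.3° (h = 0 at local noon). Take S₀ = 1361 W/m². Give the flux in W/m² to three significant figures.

420 W/m²

cos θ_z = sin φ sin δ + cos φ cos δ cos h = -0.207151 + 0.515649 = 0.308498.
Flux = S₀ · cos θ_z = 1361 × 0.308498 = 419.9 W/m².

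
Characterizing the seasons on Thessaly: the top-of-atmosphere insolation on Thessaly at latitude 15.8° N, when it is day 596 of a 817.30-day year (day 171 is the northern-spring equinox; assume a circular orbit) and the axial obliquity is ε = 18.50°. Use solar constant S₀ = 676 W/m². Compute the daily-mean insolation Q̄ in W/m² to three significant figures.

Q̄ ≈ 203 W/m²

Solar longitude: λ_s = 360° × (596 − 171)/817.30 = 187.202°.
sin δ = sin 18.50° × sin 187.202° = -0.03978, so δ = -2.280°.
cos H₀ = −tan(+15.8°) tan(-2.280°) = 0.0113, H₀ = 1.5595 rad.
Bracket: H₀ sin φ sin δ + cos φ cos δ sin H₀ = 1.5595×0.27228×-0.03978 + 0.96222×0.99921×0.99994 = -0.016891 + 0.961402 = 0.944511.
Q̄ = (S₀/π) × [bracket] = (676/π) × 0.944511 = 203.2 W/m².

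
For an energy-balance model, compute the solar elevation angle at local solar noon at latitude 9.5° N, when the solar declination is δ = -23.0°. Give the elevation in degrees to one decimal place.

At local noon the hour angle is zero, so the zenith angle equals |ϕ − δ| = |+9.5° − (-23.000°)| = 32.500°.
Elevation = 90° − 32.500° = 57.5°.

57.5°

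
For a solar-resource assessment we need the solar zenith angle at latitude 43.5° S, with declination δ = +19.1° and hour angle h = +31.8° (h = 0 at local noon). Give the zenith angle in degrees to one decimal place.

cos θ_z = sin φ sin δ + cos φ cos δ cos h = -0.225242 + 0.582552 = 0.357310.
θ_z = arccos(0.357310) = 69.1°.

θ_z = 69.1°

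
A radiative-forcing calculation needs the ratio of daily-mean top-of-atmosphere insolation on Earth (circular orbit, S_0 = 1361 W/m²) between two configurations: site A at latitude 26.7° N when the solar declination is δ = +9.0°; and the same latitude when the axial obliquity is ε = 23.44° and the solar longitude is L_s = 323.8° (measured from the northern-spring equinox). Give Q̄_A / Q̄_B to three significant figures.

Q̄_A / Q̄_B ≈ 1.40

— Configuration A (ϕ=+26.7°):
cos h₀ = −tan(+26.7°) tan(+9.000°) = -0.0797, h₀ = 1.6505 rad.
Bracket: h₀ sin ϕ sin δ + cos ϕ cos δ sin h₀ = 1.6505×0.44932×0.15643 + 0.89337×0.98769×0.99682 = 0.116009 + 0.879567 = 0.995576.
Q̄ = (S_0/π) × [bracket] = (1361/π) × 0.995576 = 431.30 W/m².
— Configuration B (ϕ=+26.7°):
Solar declination: sin δ = sin ε · sin L_s = sin 23.44° × sin 323.8° = -0.23494, so δ = -13.588°.
cos h₀ = −tan(+26.7°) tan(-13.588°) = 0.1216, h₀ = 1.4489 rad.
Bracket: h₀ sin ϕ sin δ + cos ϕ cos δ sin h₀ = 1.4489×0.44932×-0.23494 + 0.89337×0.97201×0.99258 = -0.152951 + 0.861921 = 0.708970.
Q̄ = (S_0/π) × [bracket] = (1361/π) × 0.708970 = 307.14 W/m².
Ratio Q̄_A / Q̄_B = 431.30 / 307.14 = 1.404.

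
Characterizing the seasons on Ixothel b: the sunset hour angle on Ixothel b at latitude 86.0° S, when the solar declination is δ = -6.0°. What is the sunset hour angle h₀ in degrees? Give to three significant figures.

h₀ = 180°

Sunrise equation: cos h₀ = −tan ϕ · tan δ = -1.5031 ≤ −1, so the host star never sets (polar day) and h₀ = π.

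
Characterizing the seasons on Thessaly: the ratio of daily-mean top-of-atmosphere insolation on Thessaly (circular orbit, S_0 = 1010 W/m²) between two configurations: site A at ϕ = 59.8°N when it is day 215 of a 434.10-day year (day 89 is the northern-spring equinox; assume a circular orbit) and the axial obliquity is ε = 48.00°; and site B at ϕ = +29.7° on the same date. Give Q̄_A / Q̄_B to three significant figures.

Q̄_A / Q̄_B ≈ 1.54

— Configuration A (ϕ=+59.8°):
Solar longitude: L_s = 360° × (215 − 89)/434.10 = 104.492°.
sin δ = sin 48.00° × sin 104.492° = 0.71950, so δ = +46.013°.
cos h₀ = −tan(+59.8°) tan(+46.013°) = -1.7800 ≤ −1 ⇒ polar day, h₀ = π.
Bracket: h₀ sin ϕ sin δ + cos ϕ cos δ sin h₀ = 3.1416×0.86427×0.71950 + 0.50302×0.69449×0.00000 = 1.953580 + 0.000000 = 1.953580.
Q̄ = (S_0/π) × [bracket] = (1010/π) × 1.953580 = 628.06 W/m².
— Configuration B (ϕ=+29.7°):
cos h₀ = −tan(+29.7°) tan(+46.013°) = -0.5909, h₀ = 2.2030 rad.
Bracket: h₀ sin ϕ sin δ + cos ϕ cos δ sin h₀ = 2.2030×0.49546×0.71950 + 0.86863×0.69449×0.80672 = 0.785333 + 0.486658 = 1.271991.
Q̄ = (S_0/π) × [bracket] = (1010/π) × 1.271991 = 408.94 W/m².
Ratio Q̄_A / Q̄_B = 628.06 / 408.94 = 1.536.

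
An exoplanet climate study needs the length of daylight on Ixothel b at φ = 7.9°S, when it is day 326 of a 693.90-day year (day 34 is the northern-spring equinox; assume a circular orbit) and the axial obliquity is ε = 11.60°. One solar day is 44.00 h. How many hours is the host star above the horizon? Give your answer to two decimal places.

Solar longitude: λ_s = 360° × (326 − 34)/693.90 = 151.492°.
sin δ = sin 11.60° × sin 151.492° = 0.09597, so δ = +5.507°.
cos H₀ = −tan φ · tan δ = −tan(-7.9°) × tan(+5.507°) = 0.0134, so H₀ = 1.5574 rad = 89.23°.
Daylight = 2H₀/(2π) × 44.00 h = (1.5574/π) × 44.00 = 21.81 h.

21.81 h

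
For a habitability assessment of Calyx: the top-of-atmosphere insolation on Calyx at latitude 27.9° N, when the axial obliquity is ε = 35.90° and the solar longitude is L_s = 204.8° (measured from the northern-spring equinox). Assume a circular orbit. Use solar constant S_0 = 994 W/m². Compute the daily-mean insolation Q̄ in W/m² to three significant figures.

Solar declination: sin δ = sin ε · sin L_s = sin 35.90° × sin 204.8° = -0.24596, so δ = -14.238°.
cos h₀ = −tan(+27.9°) tan(-14.238°) = 0.1344, h₀ = 1.4360 rad.
Bracket: h₀ sin ϕ sin δ + cos ϕ cos δ sin h₀ = 1.4360×0.46793×-0.24596 + 0.88377×0.96928×0.99093 = -0.165272 + 0.848851 = 0.683579.
Q̄ = (S_0/π) × [bracket] = (994/π) × 0.683579 = 216.3 W/m².

Q̄ ≈ 216 W/m²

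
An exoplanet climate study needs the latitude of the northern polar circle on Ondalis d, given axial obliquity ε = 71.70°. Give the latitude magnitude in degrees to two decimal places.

The polar circle is the lowest latitude that experiences at least one full rotation of continuous daylight at the northern-summer solstice; it lies at |ϕ| = 90° − ε = 90° − 71.70° = 18.30°.

18.30°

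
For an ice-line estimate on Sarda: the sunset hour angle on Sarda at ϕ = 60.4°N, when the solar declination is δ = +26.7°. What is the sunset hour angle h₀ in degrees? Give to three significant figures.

cos h₀ = −tan ϕ · tan δ = −tan(+60.4°) × tan(+26.700°) = -0.8853, so h₀ = 2.6580 rad = 152.29°.

h₀ = 152°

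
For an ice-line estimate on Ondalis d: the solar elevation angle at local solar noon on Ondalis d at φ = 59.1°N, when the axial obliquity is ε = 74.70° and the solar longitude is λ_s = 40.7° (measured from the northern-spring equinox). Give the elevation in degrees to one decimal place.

69.9°

Solar declination: sin δ = sin ε · sin λ_s = sin 74.70° × sin 40.7° = 0.62899, so δ = +38.975°.
At local noon the hour angle is zero, so the zenith angle equals |φ − δ| = |+59.1° − (+38.975°)| = 20.125°.
Elevation = 90° − 20.125° = 69.9°.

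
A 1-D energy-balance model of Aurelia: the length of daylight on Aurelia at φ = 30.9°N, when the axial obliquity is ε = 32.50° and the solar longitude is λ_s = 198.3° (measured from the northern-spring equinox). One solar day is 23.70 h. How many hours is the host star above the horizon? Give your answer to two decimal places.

11.08 h

Solar declination: sin δ = sin ε · sin λ_s = sin 32.50° × sin 198.3° = -0.16871, so δ = -9.713°.
cos H₀ = −tan φ · tan δ = −tan(+30.9°) × tan(-9.713°) = 0.1024, so H₀ = 1.4682 rad = 84.12°.
Daylight = 2H₀/(2π) × 23.70 h = (1.4682/π) × 23.70 = 11.08 h.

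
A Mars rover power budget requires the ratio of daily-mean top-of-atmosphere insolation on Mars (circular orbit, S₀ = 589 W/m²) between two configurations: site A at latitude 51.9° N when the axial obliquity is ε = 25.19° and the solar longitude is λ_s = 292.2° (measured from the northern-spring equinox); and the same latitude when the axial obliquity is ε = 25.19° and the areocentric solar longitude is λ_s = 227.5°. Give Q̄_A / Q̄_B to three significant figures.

Q̄_A / Q̄_B ≈ 0.666

— Configuration A (φ=+51.9°):
Solar declination: sin δ = sin ε · sin λ_s = sin 25.19° × sin 292.2° = -0.39407, so δ = -23.208°.
cos H₀ = −tan(+51.9°) tan(-23.208°) = 0.5468, H₀ = 0.9922 rad.
Bracket: H₀ sin φ sin δ + cos φ cos δ sin H₀ = 0.9922×0.78694×-0.39407 + 0.61704×0.91908×0.83725 = -0.307691 + 0.474812 = 0.167121.
Q̄ = (S₀/π) × [bracket] = (589/π) × 0.167121 = 31.333 W/m².
— Configuration B (φ=+51.9°):
sin δ = sin 25.19° × sin 227.5° = -0.31380, so δ = -18.288°.
cos H₀ = −tan(+51.9°) tan(-18.288°) = 0.4215, H₀ = 1.1357 rad.
Bracket: H₀ sin φ sin δ + cos φ cos δ sin H₀ = 1.1357×0.78694×-0.31380 + 0.61704×0.94949×0.90683 = -0.280452 + 0.531287 = 0.250835.
Q̄ = (S₀/π) × [bracket] = (589/π) × 0.250835 = 47.028 W/m².
Ratio Q̄_A / Q̄_B = 31.333 / 47.028 = 0.6663.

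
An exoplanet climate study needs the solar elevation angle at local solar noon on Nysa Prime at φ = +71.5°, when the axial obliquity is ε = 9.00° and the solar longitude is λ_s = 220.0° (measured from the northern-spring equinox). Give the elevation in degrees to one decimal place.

Solar declination: sin δ = sin ε · sin λ_s = sin 9.00° × sin 220.0° = -0.10055, so δ = -5.771°.
At local noon the hour angle is zero, so the zenith angle equals |φ − δ| = |+71.5° − (-5.771°)| = 77.271°.
Elevation = 90° − 77.271° = 12.7°.

12.7°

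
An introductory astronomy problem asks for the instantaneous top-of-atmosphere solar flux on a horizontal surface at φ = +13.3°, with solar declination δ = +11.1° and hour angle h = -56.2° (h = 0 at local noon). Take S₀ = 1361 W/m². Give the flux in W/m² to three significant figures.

cos θ_z = sin φ sin δ + cos φ cos δ cos h = 0.044290 + 0.531247 = 0.575537.
Flux = S₀ · cos θ_z = 1361 × 0.575537 = 783.3 W/m².

783 W/m²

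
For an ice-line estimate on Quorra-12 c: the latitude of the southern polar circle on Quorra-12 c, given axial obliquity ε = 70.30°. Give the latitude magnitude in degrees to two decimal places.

The polar circle is the lowest latitude that experiences at least one full rotation of continuous darkness at the northern-summer solstice; it lies at |φ| = 90° − ε = 90° − 70.30° = 19.70°.

19.70°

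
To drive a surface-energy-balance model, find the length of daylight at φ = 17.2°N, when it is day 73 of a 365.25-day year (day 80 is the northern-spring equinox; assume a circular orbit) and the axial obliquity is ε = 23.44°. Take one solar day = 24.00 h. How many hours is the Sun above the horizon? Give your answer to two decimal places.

11.89 h

Solar longitude: λ_s = 360° × (73 − 80)/365.25 = -6.899°, i.e. -6.899° + 360° = 353.101°.
sin δ = sin 23.44° × sin 353.101° = -0.04778, so δ = -2.739°.
cos H₀ = −tan φ · tan δ = −tan(+17.2°) × tan(-2.739°) = 0.0148, so H₀ = 1.5560 rad = 89.15°.
Daylight = 2H₀/(2π) × 24.00 h = (1.5560/π) × 24.00 = 11.89 h.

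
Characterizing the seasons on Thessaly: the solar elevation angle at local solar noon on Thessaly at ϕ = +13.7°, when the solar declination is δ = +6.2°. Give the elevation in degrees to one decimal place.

At local noon the hour angle is zero, so the zenith angle equals |ϕ − δ| = |+13.7° − (+6.200°)| = 7.500°.
Elevation = 90° − 7.500° = 82.5°.

82.5°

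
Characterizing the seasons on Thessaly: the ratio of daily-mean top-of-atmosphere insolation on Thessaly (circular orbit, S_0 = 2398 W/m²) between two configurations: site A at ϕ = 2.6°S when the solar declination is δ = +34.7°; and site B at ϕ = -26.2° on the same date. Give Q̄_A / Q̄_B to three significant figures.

Q̄_A / Q̄_B ≈ 2.02

— Configuration A (ϕ=-2.6°):
cos h₀ = −tan(-2.6°) tan(+34.700°) = 0.0314, h₀ = 1.5393 rad.
Bracket: h₀ sin ϕ sin δ + cos ϕ cos δ sin h₀ = 1.5393×-0.04536×0.56928 + 0.99897×0.82214×0.99951 = -0.039749 + 0.820891 = 0.781142.
Q̄ = (S_0/π) × [bracket] = (2398/π) × 0.781142 = 596.25 W/m².
— Configuration B (ϕ=-26.2°):
cos h₀ = −tan(-26.2°) tan(+34.700°) = 0.3407, h₀ = 1.2231 rad.
Bracket: h₀ sin ϕ sin δ + cos ϕ cos δ sin h₀ = 1.2231×-0.44151×0.56928 + 0.89726×0.82214×0.94017 = -0.307417 + 0.693538 = 0.386121.
Q̄ = (S_0/π) × [bracket] = (2398/π) × 0.386121 = 294.73 W/m².
Ratio Q̄_A / Q̄_B = 596.25 / 294.73 = 2.023.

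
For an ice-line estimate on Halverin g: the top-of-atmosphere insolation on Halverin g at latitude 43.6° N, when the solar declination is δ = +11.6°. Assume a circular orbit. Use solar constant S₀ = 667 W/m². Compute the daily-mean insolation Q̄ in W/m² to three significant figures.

cos H₀ = −tan(+43.6°) tan(+11.600°) = -0.1955, H₀ = 1.7675 rad.
Bracket: H₀ sin φ sin δ + cos φ cos δ sin H₀ = 1.7675×0.68962×0.20108 + 0.72417×0.97958×0.98071 = 0.245097 + 0.695698 = 0.940795.
Q̄ = (S₀/π) × [bracket] = (667/π) × 0.940795 = 199.7 W/m².

Q̄ ≈ 200 W/m²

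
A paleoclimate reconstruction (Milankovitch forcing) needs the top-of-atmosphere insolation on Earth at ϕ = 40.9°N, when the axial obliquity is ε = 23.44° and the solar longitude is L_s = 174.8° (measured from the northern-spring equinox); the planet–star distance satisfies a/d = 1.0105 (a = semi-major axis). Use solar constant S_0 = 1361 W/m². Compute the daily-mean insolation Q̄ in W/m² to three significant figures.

Solar declination: sin δ = sin ε · sin L_s = sin 23.44° × sin 174.8° = 0.03605, so δ = +2.066°.
cos h₀ = −tan(+40.9°) tan(+2.066°) = -0.0313, h₀ = 1.6021 rad.
Bracket: h₀ sin ϕ sin δ + cos ϕ cos δ sin h₀ = 1.6021×0.65474×0.03605 + 0.75585×0.99935×0.99951 = 0.037815 + 0.754989 = 0.792804.
Inverse-square distance factor (a/d)² = 1.0105² = 1.021110.
Q̄ = (S_0/π) × 1.021110 × [bracket] = (1361/π) × 1.021110 × 0.792804 = 350.7 W/m².

Q̄ ≈ 351 W/m²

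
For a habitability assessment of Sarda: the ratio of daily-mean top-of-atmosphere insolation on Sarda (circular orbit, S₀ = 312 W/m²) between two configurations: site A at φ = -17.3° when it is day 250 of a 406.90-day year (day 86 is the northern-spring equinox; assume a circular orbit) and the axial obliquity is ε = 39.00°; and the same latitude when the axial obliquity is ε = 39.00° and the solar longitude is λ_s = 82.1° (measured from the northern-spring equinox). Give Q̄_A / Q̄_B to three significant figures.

Q̄_A / Q̄_B ≈ 1.52

— Configuration A (φ=-17.3°):
Solar longitude: λ_s = 360° × (250 − 86)/406.90 = 145.097°.
sin δ = sin 39.00° × sin 145.097° = 0.36009, so δ = +21.106°.
cos H₀ = −tan(-17.3°) tan(+21.106°) = 0.1202, H₀ = 1.4503 rad.
Bracket: H₀ sin φ sin δ + cos φ cos δ sin H₀ = 1.4503×-0.29737×0.36009 + 0.95476×0.93292×0.99275 = -0.155298 + 0.884257 = 0.728959.
Q̄ = (S₀/π) × [bracket] = (312/π) × 0.728959 = 72.395 W/m².
— Configuration B (φ=-17.3°):
Solar declination: sin δ = sin ε · sin λ_s = sin 39.00° × sin 82.1° = 0.62335, so δ = +38.561°.
cos H₀ = −tan(-17.3°) tan(+38.561°) = 0.2483, H₀ = 1.3199 rad.
Bracket: H₀ sin φ sin δ + cos φ cos δ sin H₀ = 1.3199×-0.29737×0.62335 + 0.95476×0.78194×0.96869 = -0.244664 + 0.723190 = 0.478526.
Q̄ = (S₀/π) × [bracket] = (312/π) × 0.478526 = 47.524 W/m².
Ratio Q̄_A / Q̄_B = 72.395 / 47.524 = 1.523.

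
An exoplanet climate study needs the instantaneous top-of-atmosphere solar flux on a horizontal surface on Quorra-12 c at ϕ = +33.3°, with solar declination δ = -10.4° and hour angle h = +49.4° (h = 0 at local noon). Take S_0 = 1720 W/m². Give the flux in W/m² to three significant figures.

cos θ_z = sin ϕ sin δ + cos ϕ cos δ cos h = -0.099109 + 0.534986 = 0.435877.
Flux = S_0 · cos θ_z = 1720 × 0.435877 = 749.7 W/m².

750 W/m²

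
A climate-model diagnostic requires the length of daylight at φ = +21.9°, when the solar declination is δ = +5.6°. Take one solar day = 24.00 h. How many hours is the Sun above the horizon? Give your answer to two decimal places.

cos H₀ = −tan φ · tan δ = −tan(+21.9°) × tan(+5.600°) = -0.0394, so H₀ = 1.6102 rad = 92.26°.
Daylight = 2H₀/(2π) × 24.00 h = (1.6102/π) × 24.00 = 12.30 h.

12.30 h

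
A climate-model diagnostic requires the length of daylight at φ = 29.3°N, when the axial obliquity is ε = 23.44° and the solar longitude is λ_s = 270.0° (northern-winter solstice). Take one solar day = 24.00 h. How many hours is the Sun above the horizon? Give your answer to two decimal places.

Solar declination: sin δ = sin ε · sin λ_s = sin 23.44° × sin 270.0° = -0.39779, so δ = -23.440°.
cos H₀ = −tan φ · tan δ = −tan(+29.3°) × tan(-23.440°) = 0.2433, so H₀ = 1.3250 rad = 75.92°.
Daylight = 2H₀/(2π) × 24.00 h = (1.3250/π) × 24.00 = 10.12 h.

10.12 h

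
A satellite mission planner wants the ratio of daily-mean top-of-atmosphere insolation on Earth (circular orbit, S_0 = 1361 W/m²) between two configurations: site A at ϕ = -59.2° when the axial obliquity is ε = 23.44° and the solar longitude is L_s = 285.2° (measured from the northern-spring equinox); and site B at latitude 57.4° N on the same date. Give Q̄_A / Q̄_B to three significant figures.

Q̄_A / Q̄_B ≈ 11.2

— Configuration A (ϕ=-59.2°):
Solar declination: sin δ = sin ε · sin L_s = sin 23.44° × sin 285.2° = -0.38387, so δ = -22.574°.
cos h₀ = −tan(-59.2°) tan(-22.574°) = -0.6974, h₀ = 2.3425 rad.
Bracket: h₀ sin ϕ sin δ + cos ϕ cos δ sin h₀ = 2.3425×-0.85896×-0.38387 + 0.51204×0.92339×0.71670 = 0.772390 + 0.338865 = 1.111255.
Q̄ = (S_0/π) × [bracket] = (1361/π) × 1.111255 = 481.42 W/m².
— Configuration B (ϕ=+57.4°):
cos h₀ = −tan(+57.4°) tan(-22.574°) = 0.6500, h₀ = 0.8631 rad.
Bracket: h₀ sin ϕ sin δ + cos ϕ cos δ sin h₀ = 0.8631×0.84245×-0.38387 + 0.53877×0.92339×0.75989 = -0.279119 + 0.378041 = 0.098922.
Q̄ = (S_0/π) × [bracket] = (1361/π) × 0.098922 = 42.855 W/m².
Ratio Q̄_A / Q̄_B = 481.42 / 42.855 = 11.23.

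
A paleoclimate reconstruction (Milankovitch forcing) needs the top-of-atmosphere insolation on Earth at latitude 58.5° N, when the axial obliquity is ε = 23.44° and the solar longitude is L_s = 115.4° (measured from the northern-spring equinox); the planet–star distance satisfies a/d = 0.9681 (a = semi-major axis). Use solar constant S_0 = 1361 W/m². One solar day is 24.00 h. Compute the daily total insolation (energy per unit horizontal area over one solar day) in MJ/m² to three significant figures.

37.5 MJ/m²

Solar declination: sin δ = sin ε · sin L_s = sin 23.44° × sin 115.4° = 0.35934, so δ = +21.059°.
cos h₀ = −tan(+58.5°) tan(+21.059°) = -0.6284, h₀ = 2.2502 rad.
Bracket: h₀ sin ϕ sin δ + cos ϕ cos δ sin h₀ = 2.2502×0.85264×0.35934 + 0.52250×0.93321×0.77793 = 0.689434 + 0.379320 = 1.068754.
Inverse-square distance factor (a/d)² = 0.9681² = 0.937218.
Q̄ = (S_0/π) × 0.937218 × [bracket] = (1361/π) × 0.937218 × 1.068754 = 433.94 W/m².
Daily total = Q̄ × 24.00 h × 3600 s/h = 433.94 × 24.00 × 3600 / 10⁶ = 37.49 MJ/m².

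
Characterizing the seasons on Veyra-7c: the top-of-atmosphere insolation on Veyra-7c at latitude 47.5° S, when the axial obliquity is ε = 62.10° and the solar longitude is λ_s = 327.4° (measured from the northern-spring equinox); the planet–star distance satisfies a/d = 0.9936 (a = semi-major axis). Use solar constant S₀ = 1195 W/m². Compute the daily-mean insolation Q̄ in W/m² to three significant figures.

Solar declination: sin δ = sin ε · sin λ_s = sin 62.10° × sin 327.4° = -0.47615, so δ = -28.434°.
cos H₀ = −tan(-47.5°) tan(-28.434°) = -0.5909, H₀ = 2.2030 rad.
Bracket: H₀ sin φ sin δ + cos φ cos δ sin H₀ = 2.2030×-0.73728×-0.47615 + 0.67559×0.87937×0.80674 = 0.773376 + 0.479279 = 1.252655.
Inverse-square distance factor (a/d)² = 0.9936² = 0.987241.
Q̄ = (S₀/π) × 0.987241 × [bracket] = (1195/π) × 0.987241 × 1.252655 = 470.4 W/m².

Q̄ ≈ 470 W/m²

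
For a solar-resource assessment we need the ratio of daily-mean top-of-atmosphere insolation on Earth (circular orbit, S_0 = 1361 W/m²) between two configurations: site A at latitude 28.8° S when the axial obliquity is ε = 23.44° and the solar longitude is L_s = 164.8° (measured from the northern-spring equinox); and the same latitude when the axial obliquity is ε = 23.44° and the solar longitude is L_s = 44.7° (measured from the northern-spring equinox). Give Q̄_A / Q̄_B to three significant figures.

Q̄_A / Q̄_B ≈ 1.24

— Configuration A (ϕ=-28.8°):
Solar declination: sin δ = sin ε · sin L_s = sin 23.44° × sin 164.8° = 0.10430, so δ = +5.987°.
cos h₀ = −tan(-28.8°) tan(+5.987°) = 0.0577, h₀ = 1.5131 rad.
Bracket: h₀ sin ϕ sin δ + cos ϕ cos δ sin h₀ = 1.5131×-0.48175×0.10430 + 0.87631×0.99455×0.99834 = -0.076028 + 0.870087 = 0.794059.
Q̄ = (S_0/π) × [bracket] = (1361/π) × 0.794059 = 344.00 W/m².
— Configuration B (ϕ=-28.8°):
Solar declination: sin δ = sin ε · sin L_s = sin 23.44° × sin 44.7° = 0.27980, so δ = +16.248°.
cos h₀ = −tan(-28.8°) tan(+16.248°) = 0.1602, h₀ = 1.4099 rad.
Bracket: h₀ sin ϕ sin δ + cos ϕ cos δ sin h₀ = 1.4099×-0.48175×0.27980 + 0.87631×0.96006×0.98708 = -0.190046 + 0.830440 = 0.640394.
Q̄ = (S_0/π) × [bracket] = (1361/π) × 0.640394 = 277.43 W/m².
Ratio Q̄_A / Q̄_B = 344.00 / 277.43 = 1.240.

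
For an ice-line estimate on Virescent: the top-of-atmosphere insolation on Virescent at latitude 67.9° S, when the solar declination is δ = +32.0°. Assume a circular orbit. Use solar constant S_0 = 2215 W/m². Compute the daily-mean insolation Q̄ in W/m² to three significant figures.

cos h₀ = −tan(-67.9°) tan(+32.000°) = 1.5389 ≥ 1 ⇒ polar night, h₀ = 0 and Q̄ = 0.

Q̄ ≈ 0.00 W/m²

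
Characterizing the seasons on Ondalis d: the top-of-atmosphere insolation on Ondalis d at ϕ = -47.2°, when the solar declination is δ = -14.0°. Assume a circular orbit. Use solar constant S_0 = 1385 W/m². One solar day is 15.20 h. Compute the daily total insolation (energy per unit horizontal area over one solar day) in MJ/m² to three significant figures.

cos h₀ = −tan(-47.2°) tan(-14.000°) = -0.2692, h₀ = 1.8434 rad.
Bracket: h₀ sin ϕ sin δ + cos ϕ cos δ sin h₀ = 1.8434×-0.73373×-0.24192 + 0.67944×0.97030×0.96307 = 0.327211 + 0.634914 = 0.962125.
Q̄ = (S_0/π) × [bracket] = (1385/π) × 0.962125 = 424.16 W/m².
Daily total = Q̄ × 15.20 h × 3600 s/h = 424.16 × 15.20 × 3600 / 10⁶ = 23.21 MJ/m².

23.2 MJ/m²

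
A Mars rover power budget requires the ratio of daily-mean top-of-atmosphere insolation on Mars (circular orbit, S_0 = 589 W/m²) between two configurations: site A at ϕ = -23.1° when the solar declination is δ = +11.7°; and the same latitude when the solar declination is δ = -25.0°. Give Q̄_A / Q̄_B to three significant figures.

— Configuration A (ϕ=-23.1°):
cos h₀ = −tan(-23.1°) tan(+11.700°) = 0.0883, h₀ = 1.4823 rad.
Bracket: h₀ sin ϕ sin δ + cos ϕ cos δ sin h₀ = 1.4823×-0.39234×0.20279 + 0.91982×0.97922×0.99609 = -0.117936 + 0.897184 = 0.779248.
Q̄ = (S_0/π) × [bracket] = (589/π) × 0.779248 = 146.10 W/m².
— Configuration B (ϕ=-23.1°):
cos h₀ = −tan(-23.1°) tan(-25.000°) = -0.1989, h₀ = 1.7710 rad.
Bracket: h₀ sin ϕ sin δ + cos ϕ cos δ sin h₀ = 1.7710×-0.39234×-0.42262 + 0.91982×0.90631×0.98002 = 0.293651 + 0.816986 = 1.110637.
Q̄ = (S_0/π) × [bracket] = (589/π) × 1.110637 = 208.23 W/m².
Ratio Q̄_A / Q̄_B = 146.10 / 208.23 = 0.7016.

Q̄_A / Q̄_B ≈ 0.702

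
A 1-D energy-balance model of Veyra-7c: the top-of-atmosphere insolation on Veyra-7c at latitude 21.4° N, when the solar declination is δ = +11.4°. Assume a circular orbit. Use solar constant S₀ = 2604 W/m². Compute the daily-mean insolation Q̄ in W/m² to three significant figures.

Q̄ ≈ 853 W/m²

cos H₀ = −tan(+21.4°) tan(+11.400°) = -0.0790, H₀ = 1.6499 rad.
Bracket: H₀ sin φ sin δ + cos φ cos δ sin H₀ = 1.6499×0.36488×0.19766 + 0.93106×0.98027×0.99687 = 0.118994 + 0.909833 = 1.028827.
Q̄ = (S₀/π) × [bracket] = (2604/π) × 1.028827 = 852.8 W/m².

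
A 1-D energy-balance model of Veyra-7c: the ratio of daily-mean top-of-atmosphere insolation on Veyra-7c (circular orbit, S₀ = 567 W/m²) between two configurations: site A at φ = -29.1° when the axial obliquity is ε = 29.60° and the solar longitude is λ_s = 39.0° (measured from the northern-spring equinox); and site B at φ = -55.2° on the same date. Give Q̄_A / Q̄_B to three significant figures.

— Configuration A (φ=-29.1°):
Solar declination: sin δ = sin ε · sin λ_s = sin 29.60° × sin 39.0° = 0.31085, so δ = +18.110°.
cos H₀ = −tan(-29.1°) tan(+18.110°) = 0.1820, H₀ = 1.3877 rad.
Bracket: H₀ sin φ sin δ + cos φ cos δ sin H₀ = 1.3877×-0.48634×0.31085 + 0.87377×0.95046×0.98329 = -0.209791 + 0.816606 = 0.606815.
Q̄ = (S₀/π) × [bracket] = (567/π) × 0.606815 = 109.52 W/m².
— Configuration B (φ=-55.2°):
cos H₀ = −tan(-55.2°) tan(+18.110°) = 0.4706, H₀ = 1.0809 rad.
Bracket: H₀ sin φ sin δ + cos φ cos δ sin H₀ = 1.0809×-0.82115×0.31085 + 0.57071×0.95046×0.88237 = -0.275905 + 0.478630 = 0.202725.
Q̄ = (S₀/π) × [bracket] = (567/π) × 0.202725 = 36.588 W/m².
Ratio Q̄_A / Q̄_B = 109.52 / 36.588 = 2.993.

Q̄_A / Q̄_B ≈ 2.99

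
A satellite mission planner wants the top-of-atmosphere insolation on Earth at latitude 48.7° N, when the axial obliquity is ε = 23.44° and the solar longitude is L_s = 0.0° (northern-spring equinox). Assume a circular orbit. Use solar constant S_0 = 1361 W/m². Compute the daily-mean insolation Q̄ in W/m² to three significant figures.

Q̄ ≈ 286 W/m²

Solar declination: sin δ = sin ε · sin L_s = sin 23.44° × sin 0.0° = 0.00000, so δ = +0.000°.
cos h₀ = −tan(+48.7°) tan(+0.000°) = -0.0000, h₀ = 1.5708 rad.
Bracket: h₀ sin ϕ sin δ + cos ϕ cos δ sin h₀ = 1.5708×0.75126×0.00000 + 0.66000×1.00000×1.00000 = 0.000000 + 0.660000 = 0.660000.
Q̄ = (S_0/π) × [bracket] = (1361/π) × 0.660000 = 285.9 W/m².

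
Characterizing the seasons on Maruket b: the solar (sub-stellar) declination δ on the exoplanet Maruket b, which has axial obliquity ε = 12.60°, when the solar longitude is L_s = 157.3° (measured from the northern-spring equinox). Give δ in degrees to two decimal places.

δ = +4.83°

sin δ = sin ε · sin L_s = sin 12.60° × sin 157.3° = 0.084183.
δ = arcsin(0.084183) = +4.83°.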